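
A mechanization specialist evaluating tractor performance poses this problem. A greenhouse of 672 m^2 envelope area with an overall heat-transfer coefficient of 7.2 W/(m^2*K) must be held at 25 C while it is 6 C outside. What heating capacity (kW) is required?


dT = 25 - (6) = 19 K
Q = U * A * dT
  = 7.2 * 672 * 19
  = 91929.60 W = 91.93 kW


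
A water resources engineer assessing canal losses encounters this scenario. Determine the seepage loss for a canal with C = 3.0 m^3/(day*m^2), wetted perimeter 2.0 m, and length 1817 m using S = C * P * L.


S = C * P * L
  = 3.0 * 2.0 * 1817
  = 10902 m^3/day


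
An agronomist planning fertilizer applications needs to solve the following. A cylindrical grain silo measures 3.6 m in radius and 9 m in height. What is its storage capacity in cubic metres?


V = pi * r^2 * h
  = pi * 3.6^2 * 9
  = pi * 12.96 * 9
  = 366.44 m^3


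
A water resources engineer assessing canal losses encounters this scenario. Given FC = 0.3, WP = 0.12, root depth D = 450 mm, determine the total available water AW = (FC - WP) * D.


AW = (FC - WP) * D
   = (0.3 - 0.12) * 450
   = 0.18 * 450
   = 81 mm


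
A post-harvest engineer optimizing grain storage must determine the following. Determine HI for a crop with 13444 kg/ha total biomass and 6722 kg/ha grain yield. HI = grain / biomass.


HI = grain_yield / biomass
   = 6722 / 13444
   = 0.50


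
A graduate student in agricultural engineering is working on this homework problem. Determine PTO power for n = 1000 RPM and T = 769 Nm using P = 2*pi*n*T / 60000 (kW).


P = 2*pi*n*T / 60000
  = 2*pi * 1000 * 769 / 60000
  = 4831769.50 / 60000
  = 80.53 kW


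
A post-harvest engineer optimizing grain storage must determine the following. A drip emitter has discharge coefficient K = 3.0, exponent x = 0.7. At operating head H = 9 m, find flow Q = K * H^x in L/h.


Q = K * H^x
  = 3.0 * 9^0.7
  = 3.0 * 4.6555
  = 13.97 L/h


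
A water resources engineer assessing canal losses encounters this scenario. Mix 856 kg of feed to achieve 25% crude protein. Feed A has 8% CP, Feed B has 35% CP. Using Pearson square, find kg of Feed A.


parts_A = CP_b - target = 35 - 25 = 10
parts_B = target - CP_a = 25 - 8 = 17
total_parts = 10 + 17 = 27
Feed A = 856 * 10 / 27 = 317.04 kg
Feed B = 856 * 17 / 27 = 538.96 kg

317.04 kg


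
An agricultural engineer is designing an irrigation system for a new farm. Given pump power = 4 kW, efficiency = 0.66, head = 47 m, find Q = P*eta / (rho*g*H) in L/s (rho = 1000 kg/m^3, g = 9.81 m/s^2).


Q = (P * 1000 * eta) / (rho * g * H)
  = (4 * 1000 * 0.66) / (1000 * 9.81 * 47)
  = 2640 / 461070
  = 0.00573 m^3/s = 5.73 L/s


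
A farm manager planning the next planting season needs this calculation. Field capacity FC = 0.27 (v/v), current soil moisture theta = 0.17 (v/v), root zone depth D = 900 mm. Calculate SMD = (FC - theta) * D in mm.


SMD = (FC - theta) * D
    = (0.27 - 0.17) * 900
    = 0.100 * 900
    = 90 mm


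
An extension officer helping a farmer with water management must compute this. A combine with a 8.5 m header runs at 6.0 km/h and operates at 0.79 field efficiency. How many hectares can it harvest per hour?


C = w * v * eta_f / 10
  = 8.5 * 6.0 * 0.79 / 10
  = 40.29 / 10
  = 4.03 ha/h


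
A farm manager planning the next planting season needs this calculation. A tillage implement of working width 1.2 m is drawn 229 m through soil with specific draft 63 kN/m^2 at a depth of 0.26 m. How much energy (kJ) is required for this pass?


E = k * d * w * L
  = 63 * 0.26 * 1.2 * 229
  = 4501.22 kJ


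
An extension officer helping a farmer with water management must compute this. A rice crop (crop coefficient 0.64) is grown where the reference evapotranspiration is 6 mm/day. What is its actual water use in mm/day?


ETc = Kc * ET0
    = 0.64 * 6
    = 3.84 mm/day


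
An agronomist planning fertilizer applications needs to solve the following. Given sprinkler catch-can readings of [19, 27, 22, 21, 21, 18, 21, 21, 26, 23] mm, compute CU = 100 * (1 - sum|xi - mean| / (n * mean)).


xbar = 219 / 10 = 21.900
sum|xi - xbar| = 20.800
CU = 100 * (1 - 20.800 / (10 * 21.900))
   = 100 * (1 - 0.0950)
   = 90.50%


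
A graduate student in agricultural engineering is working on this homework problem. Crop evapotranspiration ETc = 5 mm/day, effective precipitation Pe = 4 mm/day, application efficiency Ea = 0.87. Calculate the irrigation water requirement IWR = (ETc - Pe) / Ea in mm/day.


IWR = (ETc - Pe) / Ea
    = (5 - 4) / 0.87
    = 1 / 0.87
    = 1.15 mm/day


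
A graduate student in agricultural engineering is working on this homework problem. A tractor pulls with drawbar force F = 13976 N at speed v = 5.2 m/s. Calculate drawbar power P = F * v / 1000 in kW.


P = F * v / 1000
  = 13976 * 5.2 / 1000
  = 72675.20 / 1000
  = 72.68 kW


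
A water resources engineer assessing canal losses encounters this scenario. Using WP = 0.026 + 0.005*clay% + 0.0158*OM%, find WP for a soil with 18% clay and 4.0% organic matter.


WP = 0.026 + 0.005*18 + 0.0158*4.0
   = 0.026 + 0.0900 + 0.0632
   = 0.1792


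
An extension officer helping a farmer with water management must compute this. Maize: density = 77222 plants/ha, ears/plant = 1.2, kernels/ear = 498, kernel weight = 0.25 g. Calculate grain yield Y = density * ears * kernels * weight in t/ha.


Y = density * ears * kernels * kw
  = 77222 * 1.2 * 498 * 0.25 g/ha
  = 11536966.80 g/ha
  = 11536.97 kg/ha = 11.54 t/ha


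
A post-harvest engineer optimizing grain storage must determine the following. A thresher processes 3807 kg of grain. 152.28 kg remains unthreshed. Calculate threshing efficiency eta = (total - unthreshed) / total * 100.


eta = (total - unthreshed) / total * 100
    = (3807 - 152.28) / 3807 * 100
    = 3654.72 / 3807 * 100
    = 96%


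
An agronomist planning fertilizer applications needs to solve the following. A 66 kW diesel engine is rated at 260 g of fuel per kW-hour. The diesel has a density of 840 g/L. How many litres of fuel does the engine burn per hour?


FC = P * BSFC / rho_fuel
   = 66 * 260 / 840
   = 17160 / 840
   = 20.43 L/h


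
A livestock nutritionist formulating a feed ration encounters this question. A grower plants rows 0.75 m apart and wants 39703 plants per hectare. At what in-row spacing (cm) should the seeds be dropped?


spacing = 10000 / (row_sp * density)
        = 10000 / (0.75 * 39703)
        = 10000 / 29777.25
        = 0.33583 m = 33.58 cm


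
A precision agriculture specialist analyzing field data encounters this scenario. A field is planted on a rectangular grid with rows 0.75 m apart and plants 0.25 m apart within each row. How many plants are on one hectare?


D = 10000 / (row_sp * plant_sp)
  = 10000 / (0.75 * 0.25)
  = 10000 / 0.1875
  = 53333.33 plants/ha


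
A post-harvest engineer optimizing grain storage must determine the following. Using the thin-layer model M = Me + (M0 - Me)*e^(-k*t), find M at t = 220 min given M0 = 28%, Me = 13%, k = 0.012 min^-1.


M = Me + (M0 - Me) * e^(-k*t)
  = 13 + (28 - 13) * e^(-0.012*220)
  = 13 + 15 * e^(-2.640)
  = 13 + 15 * 0.07136
  = 13 + 1.0704
  = 14.07%


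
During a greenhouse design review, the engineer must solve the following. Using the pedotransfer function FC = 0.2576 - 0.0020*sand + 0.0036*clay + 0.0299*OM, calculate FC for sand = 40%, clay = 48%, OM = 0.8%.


FC = 0.2576 - 0.0020*40 + 0.0036*48 + 0.0299*0.8
   = 0.2576 - 0.0800 + 0.1728 + 0.0239
   = 0.3743


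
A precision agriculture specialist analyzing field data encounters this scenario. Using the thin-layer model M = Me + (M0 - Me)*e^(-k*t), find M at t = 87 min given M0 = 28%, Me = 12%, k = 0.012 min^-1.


M = Me + (M0 - Me) * e^(-k*t)
  = 12 + (28 - 12) * e^(-0.012*87)
  = 12 + 16 * e^(-1.044)
  = 12 + 16 * 0.35204
  = 12 + 5.6327
  = 17.63%


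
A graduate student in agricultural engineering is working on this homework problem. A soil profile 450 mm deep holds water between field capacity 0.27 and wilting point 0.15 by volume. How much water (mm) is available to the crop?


AW = (FC - WP) * D
   = (0.27 - 0.15) * 450
   = 0.12 * 450
   = 54 mm


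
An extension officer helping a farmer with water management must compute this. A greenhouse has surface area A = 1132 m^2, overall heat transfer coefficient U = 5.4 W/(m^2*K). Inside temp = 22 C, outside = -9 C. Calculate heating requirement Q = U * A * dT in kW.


dT = 22 - (-9) = 31 K
Q = U * A * dT
  = 5.4 * 1132 * 31
  = 189496.80 W = 189.50 kW


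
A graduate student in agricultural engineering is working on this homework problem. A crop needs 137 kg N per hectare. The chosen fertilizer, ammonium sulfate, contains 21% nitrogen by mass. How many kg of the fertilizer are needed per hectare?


Rate = N_required / (N_content / 100)
     = 137 / (21 / 100)
     = 137 / 0.21
     = 652.38 kg/ha


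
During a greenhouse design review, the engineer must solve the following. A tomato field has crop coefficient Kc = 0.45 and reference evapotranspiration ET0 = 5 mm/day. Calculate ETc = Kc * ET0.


ETc = Kc * ET0
    = 0.45 * 5
    = 2.25 mm/day


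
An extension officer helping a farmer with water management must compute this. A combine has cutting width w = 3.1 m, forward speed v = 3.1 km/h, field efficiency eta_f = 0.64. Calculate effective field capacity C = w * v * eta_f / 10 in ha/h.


C = w * v * eta_f / 10
  = 3.1 * 3.1 * 0.64 / 10
  = 6.15 / 10
  = 0.62 ha/h


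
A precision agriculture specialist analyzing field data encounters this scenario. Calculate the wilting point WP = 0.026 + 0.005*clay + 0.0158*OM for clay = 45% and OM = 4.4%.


WP = 0.026 + 0.005*45 + 0.0158*4.4
   = 0.026 + 0.2250 + 0.0695
   = 0.3205


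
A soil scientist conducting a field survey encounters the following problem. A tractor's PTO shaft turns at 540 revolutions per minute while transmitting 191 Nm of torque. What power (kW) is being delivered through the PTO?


P = 2*pi*n*T / 60000
  = 2*pi * 540 * 191 / 60000
  = 648047.73 / 60000
  = 10.80 kW


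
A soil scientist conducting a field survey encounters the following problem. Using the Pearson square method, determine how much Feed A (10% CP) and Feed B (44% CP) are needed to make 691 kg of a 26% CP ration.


parts_A = CP_b - target = 44 - 26 = 18
parts_B = target - CP_a = 26 - 10 = 16
total_parts = 18 + 16 = 34
Feed A = 691 * 18 / 34 = 365.82 kg
Feed B = 691 * 16 / 34 = 325.18 kg

365.82 kg


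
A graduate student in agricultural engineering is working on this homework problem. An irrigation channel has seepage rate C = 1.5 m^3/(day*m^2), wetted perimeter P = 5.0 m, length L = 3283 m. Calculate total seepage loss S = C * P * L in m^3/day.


S = C * P * L
  = 1.5 * 5.0 * 3283
  = 24622.50 m^3/day


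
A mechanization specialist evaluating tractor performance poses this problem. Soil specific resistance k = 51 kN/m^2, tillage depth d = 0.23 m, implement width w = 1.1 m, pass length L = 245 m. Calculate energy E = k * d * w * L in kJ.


E = k * d * w * L
  = 51 * 0.23 * 1.1 * 245
  = 3161.24 kJ


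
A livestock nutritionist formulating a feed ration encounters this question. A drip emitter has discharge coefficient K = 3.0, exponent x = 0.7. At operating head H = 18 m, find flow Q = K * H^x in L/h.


Q = K * H^x
  = 3.0 * 18^0.7
  = 3.0 * 7.5629
  = 22.69 L/h


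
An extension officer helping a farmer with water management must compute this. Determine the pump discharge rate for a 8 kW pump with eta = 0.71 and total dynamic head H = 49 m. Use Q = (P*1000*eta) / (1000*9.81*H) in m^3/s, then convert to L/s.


Q = (P * 1000 * eta) / (rho * g * H)
  = (8 * 1000 * 0.71) / (1000 * 9.81 * 49)
  = 5680 / 480690
  = 0.01182 m^3/s = 11.82 L/s


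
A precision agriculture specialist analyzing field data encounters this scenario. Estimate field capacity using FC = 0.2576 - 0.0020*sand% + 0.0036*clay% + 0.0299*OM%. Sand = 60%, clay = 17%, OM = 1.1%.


FC = 0.2576 - 0.0020*60 + 0.0036*17 + 0.0299*1.1
   = 0.2576 - 0.1200 + 0.0612 + 0.0329
   = 0.2317


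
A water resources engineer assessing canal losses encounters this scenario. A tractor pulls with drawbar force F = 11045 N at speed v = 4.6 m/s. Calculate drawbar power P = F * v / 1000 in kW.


P = F * v / 1000
  = 11045 * 4.6 / 1000
  = 50807 / 1000
  = 50.81 kW


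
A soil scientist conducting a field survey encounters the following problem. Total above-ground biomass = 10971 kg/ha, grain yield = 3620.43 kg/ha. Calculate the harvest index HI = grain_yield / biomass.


HI = grain_yield / biomass
   = 3620.43 / 10971
   = 0.33


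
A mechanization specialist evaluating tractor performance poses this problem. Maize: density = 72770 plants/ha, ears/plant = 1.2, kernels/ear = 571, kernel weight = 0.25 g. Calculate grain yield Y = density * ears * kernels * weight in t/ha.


Y = density * ears * kernels * kw
  = 72770 * 1.2 * 571 * 0.25 g/ha
  = 12465501 g/ha
  = 12465.50 kg/ha = 12.47 t/ha


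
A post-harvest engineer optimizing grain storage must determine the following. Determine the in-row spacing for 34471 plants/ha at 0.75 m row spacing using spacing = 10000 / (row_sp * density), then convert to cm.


spacing = 10000 / (row_sp * density)
        = 10000 / (0.75 * 34471)
        = 10000 / 25853.25
        = 0.38680 m = 38.68 cm


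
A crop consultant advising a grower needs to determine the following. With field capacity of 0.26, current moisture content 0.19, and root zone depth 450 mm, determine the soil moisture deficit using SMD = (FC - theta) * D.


SMD = (FC - theta) * D
    = (0.26 - 0.19) * 450
    = 0.070 * 450
    = 31.50 mm


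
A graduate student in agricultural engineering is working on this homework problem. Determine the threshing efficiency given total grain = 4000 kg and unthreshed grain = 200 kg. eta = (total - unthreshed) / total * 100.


eta = (total - unthreshed) / total * 100
    = (4000 - 200) / 4000 * 100
    = 3800 / 4000 * 100
    = 95%


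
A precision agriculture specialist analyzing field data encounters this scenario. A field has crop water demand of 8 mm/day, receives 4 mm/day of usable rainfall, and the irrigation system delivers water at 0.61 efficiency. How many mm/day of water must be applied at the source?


IWR = (ETc - Pe) / Ea
    = (8 - 4) / 0.61
    = 4 / 0.61
    = 6.56 mm/day


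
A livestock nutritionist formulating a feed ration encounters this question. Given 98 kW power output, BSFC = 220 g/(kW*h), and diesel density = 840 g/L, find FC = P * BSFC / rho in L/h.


FC = P * BSFC / rho_fuel
   = 98 * 220 / 840
   = 21560 / 840
   = 25.67 L/h


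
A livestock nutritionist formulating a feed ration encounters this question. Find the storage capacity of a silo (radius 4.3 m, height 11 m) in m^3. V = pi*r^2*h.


V = pi * r^2 * h
  = pi * 4.3^2 * 11
  = pi * 18.49 * 11
  = 638.97 m^3


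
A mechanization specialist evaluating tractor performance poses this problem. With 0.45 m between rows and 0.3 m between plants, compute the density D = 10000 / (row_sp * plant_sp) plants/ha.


D = 10000 / (row_sp * plant_sp)
  = 10000 / (0.45 * 0.3)
  = 10000 / 0.1350
  = 74074.07 plants/ha


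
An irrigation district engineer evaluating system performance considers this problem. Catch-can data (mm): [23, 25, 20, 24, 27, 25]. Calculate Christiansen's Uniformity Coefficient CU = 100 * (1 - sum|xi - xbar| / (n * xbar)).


xbar = 144 / 6 = 24
sum|xi - xbar| = 10
CU = 100 * (1 - 10 / (6 * 24))
   = 100 * (1 - 0.0694)
   = 93.06%


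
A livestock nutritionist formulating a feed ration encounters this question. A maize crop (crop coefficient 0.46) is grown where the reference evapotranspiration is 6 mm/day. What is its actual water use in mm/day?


ETc = Kc * ET0
    = 0.46 * 6
    = 2.76 mm/day


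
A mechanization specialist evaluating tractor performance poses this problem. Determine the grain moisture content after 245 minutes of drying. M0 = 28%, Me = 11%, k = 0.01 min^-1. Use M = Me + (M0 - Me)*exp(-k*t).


M = Me + (M0 - Me) * e^(-k*t)
  = 11 + (28 - 11) * e^(-0.01*245)
  = 11 + 17 * e^(-2.450)
  = 11 + 17 * 0.08629
  = 11 + 1.4670
  = 12.47%


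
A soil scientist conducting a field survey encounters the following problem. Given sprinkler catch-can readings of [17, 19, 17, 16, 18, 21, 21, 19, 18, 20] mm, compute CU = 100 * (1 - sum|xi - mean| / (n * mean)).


xbar = 186 / 10 = 18.600
sum|xi - xbar| = 14
CU = 100 * (1 - 14 / (10 * 18.600))
   = 100 * (1 - 0.0753)
   = 92.47%


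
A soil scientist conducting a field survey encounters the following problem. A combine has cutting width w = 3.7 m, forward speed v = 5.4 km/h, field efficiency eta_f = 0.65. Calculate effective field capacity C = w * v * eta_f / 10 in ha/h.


C = w * v * eta_f / 10
  = 3.7 * 5.4 * 0.65 / 10
  = 12.99 / 10
  = 1.30 ha/h


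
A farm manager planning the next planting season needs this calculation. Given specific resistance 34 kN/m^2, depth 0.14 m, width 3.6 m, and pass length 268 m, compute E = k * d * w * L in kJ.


E = k * d * w * L
  = 34 * 0.14 * 3.6 * 268
  = 4592.45 kJ


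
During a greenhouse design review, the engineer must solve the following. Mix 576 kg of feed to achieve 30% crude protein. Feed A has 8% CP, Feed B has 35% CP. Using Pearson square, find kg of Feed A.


parts_A = CP_b - target = 35 - 30 = 5
parts_B = target - CP_a = 30 - 8 = 22
total_parts = 5 + 22 = 27
Feed A = 576 * 5 / 27 = 106.67 kg
Feed B = 576 * 22 / 27 = 469.33 kg

106.67 kg


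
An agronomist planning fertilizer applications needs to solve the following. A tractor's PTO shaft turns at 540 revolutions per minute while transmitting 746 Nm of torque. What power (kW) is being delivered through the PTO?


P = 2*pi*n*T / 60000
  = 2*pi * 540 * 746 / 60000
  = 2531118.37 / 60000
  = 42.19 kW


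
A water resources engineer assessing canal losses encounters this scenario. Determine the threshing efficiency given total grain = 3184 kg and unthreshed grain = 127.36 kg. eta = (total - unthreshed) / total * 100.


eta = (total - unthreshed) / total * 100
    = (3184 - 127.36) / 3184 * 100
    = 3056.64 / 3184 * 100
    = 96%


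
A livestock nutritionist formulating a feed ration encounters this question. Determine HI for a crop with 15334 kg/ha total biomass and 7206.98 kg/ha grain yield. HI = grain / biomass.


HI = grain_yield / biomass
   = 7206.98 / 15334
   = 0.47


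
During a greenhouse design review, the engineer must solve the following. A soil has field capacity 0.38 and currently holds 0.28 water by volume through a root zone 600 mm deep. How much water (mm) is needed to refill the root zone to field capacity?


SMD = (FC - theta) * D
    = (0.38 - 0.28) * 600
    = 0.100 * 600
    = 60 mm


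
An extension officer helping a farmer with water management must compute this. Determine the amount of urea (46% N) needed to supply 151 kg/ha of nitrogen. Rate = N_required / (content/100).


Rate = N_required / (N_content / 100)
     = 151 / (46 / 100)
     = 151 / 0.46
     = 328.26 kg/ha


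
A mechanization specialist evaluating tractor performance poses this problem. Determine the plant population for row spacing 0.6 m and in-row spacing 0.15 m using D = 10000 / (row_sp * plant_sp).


D = 10000 / (row_sp * plant_sp)
  = 10000 / (0.6 * 0.15)
  = 10000 / 0.0900
  = 111111.11 plants/ha


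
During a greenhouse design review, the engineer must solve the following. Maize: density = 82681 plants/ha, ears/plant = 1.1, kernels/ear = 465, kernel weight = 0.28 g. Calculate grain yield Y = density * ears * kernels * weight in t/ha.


Y = density * ears * kernels * kw
  = 82681 * 1.1 * 465 * 0.28 g/ha
  = 11841572.82 g/ha
  = 11841.57 kg/ha = 11.84 t/ha


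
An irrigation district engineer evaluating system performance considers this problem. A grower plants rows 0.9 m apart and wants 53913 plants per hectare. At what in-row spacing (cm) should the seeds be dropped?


spacing = 10000 / (row_sp * density)
        = 10000 / (0.9 * 53913)
        = 10000 / 48521.70
        = 0.20609 m = 20.61 cm


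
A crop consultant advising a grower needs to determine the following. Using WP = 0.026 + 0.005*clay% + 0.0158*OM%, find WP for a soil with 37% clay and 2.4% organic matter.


WP = 0.026 + 0.005*37 + 0.0158*2.4
   = 0.026 + 0.1850 + 0.0379
   = 0.2489


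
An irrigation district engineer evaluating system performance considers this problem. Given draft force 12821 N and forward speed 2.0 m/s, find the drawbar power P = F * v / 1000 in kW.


P = F * v / 1000
  = 12821 * 2.0 / 1000
  = 25642 / 1000
  = 25.64 kW


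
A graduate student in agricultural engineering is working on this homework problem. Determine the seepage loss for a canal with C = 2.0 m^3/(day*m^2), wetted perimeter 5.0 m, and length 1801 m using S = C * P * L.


S = C * P * L
  = 2.0 * 5.0 * 1801
  = 18010 m^3/day


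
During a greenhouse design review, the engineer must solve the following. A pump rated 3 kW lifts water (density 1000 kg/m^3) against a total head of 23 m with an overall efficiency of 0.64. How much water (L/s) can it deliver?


Q = (P * 1000 * eta) / (rho * g * H)
  = (3 * 1000 * 0.64) / (1000 * 9.81 * 23)
  = 1920 / 225630
  = 0.00851 m^3/s = 8.51 L/s


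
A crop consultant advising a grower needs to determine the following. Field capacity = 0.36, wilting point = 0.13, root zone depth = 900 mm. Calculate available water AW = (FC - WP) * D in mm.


AW = (FC - WP) * D
   = (0.36 - 0.13) * 900
   = 0.23 * 900
   = 207 mm


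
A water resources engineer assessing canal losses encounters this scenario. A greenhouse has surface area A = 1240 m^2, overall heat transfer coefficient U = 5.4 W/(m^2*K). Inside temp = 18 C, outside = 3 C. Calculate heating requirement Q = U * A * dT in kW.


dT = 18 - (3) = 15 K
Q = U * A * dT
  = 5.4 * 1240 * 15
  = 100440 W = 100.44 kW


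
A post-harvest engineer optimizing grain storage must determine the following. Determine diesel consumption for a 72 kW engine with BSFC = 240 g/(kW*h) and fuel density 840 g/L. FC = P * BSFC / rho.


FC = P * BSFC / rho_fuel
   = 72 * 240 / 840
   = 17280 / 840
   = 20.57 L/h


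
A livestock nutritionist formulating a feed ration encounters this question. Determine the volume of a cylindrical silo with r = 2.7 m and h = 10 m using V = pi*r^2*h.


V = pi * r^2 * h
  = pi * 2.7^2 * 10
  = pi * 7.29 * 10
  = 229.02 m^3


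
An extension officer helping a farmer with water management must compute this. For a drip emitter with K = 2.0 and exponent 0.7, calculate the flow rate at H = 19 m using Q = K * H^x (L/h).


Q = K * H^x
  = 2.0 * 19^0.7
  = 2.0 * 7.8547
  = 15.71 L/h


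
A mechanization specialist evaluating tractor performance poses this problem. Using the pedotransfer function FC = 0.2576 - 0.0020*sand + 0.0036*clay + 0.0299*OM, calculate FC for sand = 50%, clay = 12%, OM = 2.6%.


FC = 0.2576 - 0.0020*50 + 0.0036*12 + 0.0299*2.6
   = 0.2576 - 0.1000 + 0.0432 + 0.0777
   = 0.2785


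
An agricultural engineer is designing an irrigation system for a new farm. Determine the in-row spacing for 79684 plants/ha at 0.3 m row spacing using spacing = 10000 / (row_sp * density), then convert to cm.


spacing = 10000 / (row_sp * density)
        = 10000 / (0.3 * 79684)
        = 10000 / 23905.20
        = 0.41832 m = 41.83 cm


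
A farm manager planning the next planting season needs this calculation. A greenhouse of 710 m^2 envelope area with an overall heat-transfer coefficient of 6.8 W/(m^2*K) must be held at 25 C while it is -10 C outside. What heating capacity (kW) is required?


dT = 25 - (-10) = 35 K
Q = U * A * dT
  = 6.8 * 710 * 35
  = 168980 W = 168.98 kW


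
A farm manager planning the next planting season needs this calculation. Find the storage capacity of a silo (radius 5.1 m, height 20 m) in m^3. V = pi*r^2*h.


V = pi * r^2 * h
  = pi * 5.1^2 * 20
  = pi * 26.01 * 20
  = 1634.26 m^3


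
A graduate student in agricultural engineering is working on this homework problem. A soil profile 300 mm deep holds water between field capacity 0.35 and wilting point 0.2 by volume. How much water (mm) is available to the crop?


AW = (FC - WP) * D
   = (0.35 - 0.2) * 300
   = 0.15 * 300
   = 45 mm


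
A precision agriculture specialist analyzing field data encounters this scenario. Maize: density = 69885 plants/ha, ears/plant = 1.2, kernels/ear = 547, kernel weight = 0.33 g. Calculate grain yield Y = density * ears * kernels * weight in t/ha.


Y = density * ears * kernels * kw
  = 69885 * 1.2 * 547 * 0.33 g/ha
  = 15137929.62 g/ha
  = 15137.93 kg/ha = 15.14 t/ha


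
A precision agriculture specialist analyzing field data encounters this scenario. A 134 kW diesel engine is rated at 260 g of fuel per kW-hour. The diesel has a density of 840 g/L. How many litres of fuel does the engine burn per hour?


FC = P * BSFC / rho_fuel
   = 134 * 260 / 840
   = 34840 / 840
   = 41.48 L/h


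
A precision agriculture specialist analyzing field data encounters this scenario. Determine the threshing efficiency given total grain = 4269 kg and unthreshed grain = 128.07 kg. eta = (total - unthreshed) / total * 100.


eta = (total - unthreshed) / total * 100
    = (4269 - 128.07) / 4269 * 100
    = 4140.93 / 4269 * 100
    = 97%


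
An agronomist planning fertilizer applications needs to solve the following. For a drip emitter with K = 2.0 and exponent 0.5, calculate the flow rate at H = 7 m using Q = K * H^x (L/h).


Q = K * H^x
  = 2.0 * 7^0.5
  = 2.0 * 2.6458
  = 5.29 L/h


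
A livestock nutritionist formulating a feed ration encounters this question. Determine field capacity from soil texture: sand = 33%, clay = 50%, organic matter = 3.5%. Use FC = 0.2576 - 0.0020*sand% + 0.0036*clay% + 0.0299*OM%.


FC = 0.2576 - 0.0020*33 + 0.0036*50 + 0.0299*3.5
   = 0.2576 - 0.0660 + 0.1800 + 0.1047
   = 0.4763


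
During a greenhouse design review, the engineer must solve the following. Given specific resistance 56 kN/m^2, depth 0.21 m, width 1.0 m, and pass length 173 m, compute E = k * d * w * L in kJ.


E = k * d * w * L
  = 56 * 0.21 * 1.0 * 173
  = 2034.48 kJ


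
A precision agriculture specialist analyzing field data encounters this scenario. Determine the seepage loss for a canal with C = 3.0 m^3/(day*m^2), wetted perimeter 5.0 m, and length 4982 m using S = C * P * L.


S = C * P * L
  = 3.0 * 5.0 * 4982
  = 74730 m^3/day


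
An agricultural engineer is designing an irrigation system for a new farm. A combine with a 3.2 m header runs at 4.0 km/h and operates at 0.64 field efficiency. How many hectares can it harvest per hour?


C = w * v * eta_f / 10
  = 3.2 * 4.0 * 0.64 / 10
  = 8.19 / 10
  = 0.82 ha/h


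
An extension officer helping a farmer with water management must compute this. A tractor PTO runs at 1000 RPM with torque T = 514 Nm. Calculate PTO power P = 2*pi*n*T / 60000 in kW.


P = 2*pi*n*T / 60000
  = 2*pi * 1000 * 514 / 60000
  = 3229557.25 / 60000
  = 53.83 kW


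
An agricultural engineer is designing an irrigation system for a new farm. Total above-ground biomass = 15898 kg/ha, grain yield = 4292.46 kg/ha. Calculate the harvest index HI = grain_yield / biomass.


HI = grain_yield / biomass
   = 4292.46 / 15898
   = 0.27


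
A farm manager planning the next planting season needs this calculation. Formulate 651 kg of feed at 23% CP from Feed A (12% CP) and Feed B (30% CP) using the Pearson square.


parts_A = CP_b - target = 30 - 23 = 7
parts_B = target - CP_a = 23 - 12 = 11
total_parts = 7 + 11 = 18
Feed A = 651 * 7 / 18 = 253.17 kg
Feed B = 651 * 11 / 18 = 397.83 kg

253.17 kg


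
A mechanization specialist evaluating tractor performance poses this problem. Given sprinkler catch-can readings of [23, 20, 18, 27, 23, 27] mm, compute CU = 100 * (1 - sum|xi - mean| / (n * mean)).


xbar = 138 / 6 = 23
sum|xi - xbar| = 16
CU = 100 * (1 - 16 / (6 * 23))
   = 100 * (1 - 0.1159)
   = 88.41%


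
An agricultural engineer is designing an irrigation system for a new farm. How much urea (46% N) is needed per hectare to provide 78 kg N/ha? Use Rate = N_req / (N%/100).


Rate = N_required / (N_content / 100)
     = 78 / (46 / 100)
     = 78 / 0.46
     = 169.57 kg/ha


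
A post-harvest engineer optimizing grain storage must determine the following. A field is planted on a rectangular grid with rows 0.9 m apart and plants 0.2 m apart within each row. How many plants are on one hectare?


D = 10000 / (row_sp * plant_sp)
  = 10000 / (0.9 * 0.2)
  = 10000 / 0.1800
  = 55555.56 plants/ha


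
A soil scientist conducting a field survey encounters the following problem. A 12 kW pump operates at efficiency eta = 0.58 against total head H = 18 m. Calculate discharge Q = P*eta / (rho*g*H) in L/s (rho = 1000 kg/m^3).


Q = (P * 1000 * eta) / (rho * g * H)
  = (12 * 1000 * 0.58) / (1000 * 9.81 * 18)
  = 6960 / 176580
  = 0.03942 m^3/s = 39.42 L/s


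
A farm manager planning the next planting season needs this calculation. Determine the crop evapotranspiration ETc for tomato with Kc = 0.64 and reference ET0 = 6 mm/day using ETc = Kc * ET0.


ETc = Kc * ET0
    = 0.64 * 6
    = 3.84 mm/day


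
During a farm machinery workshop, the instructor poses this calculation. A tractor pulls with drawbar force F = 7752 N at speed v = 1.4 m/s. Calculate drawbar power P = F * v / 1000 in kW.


P = F * v / 1000
  = 7752 * 1.4 / 1000
  = 10852.80 / 1000
  = 10.85 kW


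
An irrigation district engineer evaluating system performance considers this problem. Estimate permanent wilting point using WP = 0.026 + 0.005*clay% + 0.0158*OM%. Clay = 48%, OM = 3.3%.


WP = 0.026 + 0.005*48 + 0.0158*3.3
   = 0.026 + 0.2400 + 0.0521
   = 0.3181


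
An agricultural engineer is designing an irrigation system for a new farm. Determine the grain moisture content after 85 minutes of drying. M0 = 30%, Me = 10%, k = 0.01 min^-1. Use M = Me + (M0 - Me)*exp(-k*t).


M = Me + (M0 - Me) * e^(-k*t)
  = 10 + (30 - 10) * e^(-0.01*85)
  = 10 + 20 * e^(-0.850)
  = 10 + 20 * 0.42741
  = 10 + 8.5483
  = 18.55%


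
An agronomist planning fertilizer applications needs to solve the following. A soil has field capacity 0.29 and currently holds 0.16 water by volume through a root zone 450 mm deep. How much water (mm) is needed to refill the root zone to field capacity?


SMD = (FC - theta) * D
    = (0.29 - 0.16) * 450
    = 0.130 * 450
    = 58.50 mm


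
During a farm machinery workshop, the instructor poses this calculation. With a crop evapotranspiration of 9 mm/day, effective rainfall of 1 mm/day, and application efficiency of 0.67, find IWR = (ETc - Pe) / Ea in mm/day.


IWR = (ETc - Pe) / Ea
    = (9 - 1) / 0.67
    = 8 / 0.67
    = 11.94 mm/day


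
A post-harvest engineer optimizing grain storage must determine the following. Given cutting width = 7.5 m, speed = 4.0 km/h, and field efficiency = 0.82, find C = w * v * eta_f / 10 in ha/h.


C = w * v * eta_f / 10
  = 7.5 * 4.0 * 0.82 / 10
  = 24.60 / 10
  = 2.46 ha/h


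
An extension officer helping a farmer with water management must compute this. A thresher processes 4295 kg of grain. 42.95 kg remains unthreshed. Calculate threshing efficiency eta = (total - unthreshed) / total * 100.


eta = (total - unthreshed) / total * 100
    = (4295 - 42.95) / 4295 * 100
    = 4252.05 / 4295 * 100
    = 99%


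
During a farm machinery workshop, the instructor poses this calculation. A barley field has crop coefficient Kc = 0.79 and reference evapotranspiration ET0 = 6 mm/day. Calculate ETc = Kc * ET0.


ETc = Kc * ET0
    = 0.79 * 6
    = 4.74 mm/day


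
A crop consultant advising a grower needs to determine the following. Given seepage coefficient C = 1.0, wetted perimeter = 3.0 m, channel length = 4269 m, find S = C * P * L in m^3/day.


S = C * P * L
  = 1.0 * 3.0 * 4269
  = 12807 m^3/day


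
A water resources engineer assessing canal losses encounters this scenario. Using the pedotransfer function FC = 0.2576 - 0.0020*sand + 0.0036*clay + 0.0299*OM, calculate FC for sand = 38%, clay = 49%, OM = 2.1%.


FC = 0.2576 - 0.0020*38 + 0.0036*49 + 0.0299*2.1
   = 0.2576 - 0.0760 + 0.1764 + 0.0628
   = 0.4208


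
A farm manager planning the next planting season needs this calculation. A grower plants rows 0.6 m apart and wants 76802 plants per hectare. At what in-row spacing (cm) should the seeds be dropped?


spacing = 10000 / (row_sp * density)
        = 10000 / (0.6 * 76802)
        = 10000 / 46081.20
        = 0.21701 m = 21.70 cm


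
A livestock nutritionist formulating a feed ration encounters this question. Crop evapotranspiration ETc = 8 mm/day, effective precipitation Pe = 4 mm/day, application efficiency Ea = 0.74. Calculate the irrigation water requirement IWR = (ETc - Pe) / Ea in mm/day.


IWR = (ETc - Pe) / Ea
    = (8 - 4) / 0.74
    = 4 / 0.74
    = 5.41 mm/day


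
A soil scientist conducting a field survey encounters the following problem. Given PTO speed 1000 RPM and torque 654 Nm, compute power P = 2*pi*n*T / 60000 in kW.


P = 2*pi*n*T / 60000
  = 2*pi * 1000 * 654 / 60000
  = 4109203.19 / 60000
  = 68.49 kW


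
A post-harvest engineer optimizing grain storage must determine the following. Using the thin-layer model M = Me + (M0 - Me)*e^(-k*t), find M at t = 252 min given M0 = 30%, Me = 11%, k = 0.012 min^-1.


M = Me + (M0 - Me) * e^(-k*t)
  = 11 + (30 - 11) * e^(-0.012*252)
  = 11 + 19 * e^(-3.024)
  = 11 + 19 * 0.04861
  = 11 + 0.9235
  = 11.92%


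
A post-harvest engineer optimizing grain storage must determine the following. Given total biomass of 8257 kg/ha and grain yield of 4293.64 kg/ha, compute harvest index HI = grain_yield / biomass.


HI = grain_yield / biomass
   = 4293.64 / 8257
   = 0.52


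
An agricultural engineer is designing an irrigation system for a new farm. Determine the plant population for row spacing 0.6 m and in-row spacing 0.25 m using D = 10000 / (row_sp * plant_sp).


D = 10000 / (row_sp * plant_sp)
  = 10000 / (0.6 * 0.25)
  = 10000 / 0.1500
  = 66666.67 plants/ha


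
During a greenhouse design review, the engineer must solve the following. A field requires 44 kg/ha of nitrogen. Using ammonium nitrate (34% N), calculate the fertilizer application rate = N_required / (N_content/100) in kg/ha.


Rate = N_required / (N_content / 100)
     = 44 / (34 / 100)
     = 44 / 0.34
     = 129.41 kg/ha


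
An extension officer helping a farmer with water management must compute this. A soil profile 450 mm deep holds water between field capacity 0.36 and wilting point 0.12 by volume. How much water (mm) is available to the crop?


AW = (FC - WP) * D
   = (0.36 - 0.12) * 450
   = 0.24 * 450
   = 108 mm


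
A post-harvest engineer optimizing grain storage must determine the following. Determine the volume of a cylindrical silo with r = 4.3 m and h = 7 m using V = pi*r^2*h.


V = pi * r^2 * h
  = pi * 4.3^2 * 7
  = pi * 18.49 * 7
  = 406.62 m^3


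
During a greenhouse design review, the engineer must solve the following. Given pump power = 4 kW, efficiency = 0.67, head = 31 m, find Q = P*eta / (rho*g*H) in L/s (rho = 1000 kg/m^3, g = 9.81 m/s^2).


Q = (P * 1000 * eta) / (rho * g * H)
  = (4 * 1000 * 0.67) / (1000 * 9.81 * 31)
  = 2680 / 304110
  = 0.00881 m^3/s = 8.81 L/s


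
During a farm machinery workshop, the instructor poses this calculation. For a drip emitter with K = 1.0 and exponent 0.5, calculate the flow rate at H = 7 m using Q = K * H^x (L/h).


Q = K * H^x
  = 1.0 * 7^0.5
  = 1.0 * 2.6458
  = 2.65 L/h


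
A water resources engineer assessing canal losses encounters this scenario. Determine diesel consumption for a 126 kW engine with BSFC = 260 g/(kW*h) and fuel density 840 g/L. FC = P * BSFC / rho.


FC = P * BSFC / rho_fuel
   = 126 * 260 / 840
   = 32760 / 840
   = 39 L/h


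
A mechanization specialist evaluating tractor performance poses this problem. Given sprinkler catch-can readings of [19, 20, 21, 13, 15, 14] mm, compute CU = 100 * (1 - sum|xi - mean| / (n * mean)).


xbar = 102 / 6 = 17
sum|xi - xbar| = 18
CU = 100 * (1 - 18 / (6 * 17))
   = 100 * (1 - 0.1765)
   = 82.35%


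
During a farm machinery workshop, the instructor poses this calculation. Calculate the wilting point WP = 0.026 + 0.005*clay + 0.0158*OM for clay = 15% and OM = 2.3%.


WP = 0.026 + 0.005*15 + 0.0158*2.3
   = 0.026 + 0.0750 + 0.0363
   = 0.1373


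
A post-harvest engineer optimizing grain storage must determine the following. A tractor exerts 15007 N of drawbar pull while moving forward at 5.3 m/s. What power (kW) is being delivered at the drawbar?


P = F * v / 1000
  = 15007 * 5.3 / 1000
  = 79537.10 / 1000
  = 79.54 kW


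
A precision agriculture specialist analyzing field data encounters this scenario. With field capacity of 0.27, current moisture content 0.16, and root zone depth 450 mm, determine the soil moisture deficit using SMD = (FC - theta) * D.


SMD = (FC - theta) * D
    = (0.27 - 0.16) * 450
    = 0.110 * 450
    = 49.50 mm


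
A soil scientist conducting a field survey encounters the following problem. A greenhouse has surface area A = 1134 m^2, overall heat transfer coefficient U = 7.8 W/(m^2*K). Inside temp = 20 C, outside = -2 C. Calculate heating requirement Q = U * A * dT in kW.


dT = 20 - (-2) = 22 K
Q = U * A * dT
  = 7.8 * 1134 * 22
  = 194594.40 W = 194.59 kW


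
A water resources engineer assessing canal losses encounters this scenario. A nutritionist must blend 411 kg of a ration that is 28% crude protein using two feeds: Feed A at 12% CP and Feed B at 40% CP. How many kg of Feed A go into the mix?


parts_A = CP_b - target = 40 - 28 = 12
parts_B = target - CP_a = 28 - 12 = 16
total_parts = 12 + 16 = 28
Feed A = 411 * 12 / 28 = 176.14 kg
Feed B = 411 * 16 / 28 = 234.86 kg

176.14 kg


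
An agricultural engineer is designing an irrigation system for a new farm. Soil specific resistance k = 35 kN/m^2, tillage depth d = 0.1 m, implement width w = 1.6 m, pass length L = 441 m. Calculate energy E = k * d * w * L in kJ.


E = k * d * w * L
  = 35 * 0.1 * 1.6 * 441
  = 2469.60 kJ


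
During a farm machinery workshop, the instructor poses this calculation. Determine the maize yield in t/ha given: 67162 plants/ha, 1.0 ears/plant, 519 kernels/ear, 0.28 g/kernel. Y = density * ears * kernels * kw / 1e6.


Y = density * ears * kernels * kw
  = 67162 * 1.0 * 519 * 0.28 g/ha
  = 9759981.84 g/ha
  = 9759.98 kg/ha = 9.76 t/ha


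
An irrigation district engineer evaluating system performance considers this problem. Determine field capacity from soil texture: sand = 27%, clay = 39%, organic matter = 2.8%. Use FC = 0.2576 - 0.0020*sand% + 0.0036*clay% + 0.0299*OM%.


FC = 0.2576 - 0.0020*27 + 0.0036*39 + 0.0299*2.8
   = 0.2576 - 0.0540 + 0.1404 + 0.0837
   = 0.4277


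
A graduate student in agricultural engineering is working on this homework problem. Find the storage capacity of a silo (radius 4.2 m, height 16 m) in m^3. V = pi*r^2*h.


V = pi * r^2 * h
  = pi * 4.2^2 * 16
  = pi * 17.64 * 16
  = 886.68 m^3


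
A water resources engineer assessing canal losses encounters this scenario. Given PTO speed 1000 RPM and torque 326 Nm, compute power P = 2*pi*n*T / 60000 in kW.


P = 2*pi*n*T / 60000
  = 2*pi * 1000 * 326 / 60000
  = 2048318.41 / 60000
  = 34.14 kW


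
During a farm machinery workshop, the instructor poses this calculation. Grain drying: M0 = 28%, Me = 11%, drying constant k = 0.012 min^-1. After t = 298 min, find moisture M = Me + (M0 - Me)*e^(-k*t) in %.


M = Me + (M0 - Me) * e^(-k*t)
  = 11 + (28 - 11) * e^(-0.012*298)
  = 11 + 17 * e^(-3.576)
  = 11 + 17 * 0.02799
  = 11 + 0.4758
  = 11.48%


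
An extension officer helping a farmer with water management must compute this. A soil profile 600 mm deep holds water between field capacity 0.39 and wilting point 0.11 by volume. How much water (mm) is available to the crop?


AW = (FC - WP) * D
   = (0.39 - 0.11) * 600
   = 0.28 * 600
   = 168 mm
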